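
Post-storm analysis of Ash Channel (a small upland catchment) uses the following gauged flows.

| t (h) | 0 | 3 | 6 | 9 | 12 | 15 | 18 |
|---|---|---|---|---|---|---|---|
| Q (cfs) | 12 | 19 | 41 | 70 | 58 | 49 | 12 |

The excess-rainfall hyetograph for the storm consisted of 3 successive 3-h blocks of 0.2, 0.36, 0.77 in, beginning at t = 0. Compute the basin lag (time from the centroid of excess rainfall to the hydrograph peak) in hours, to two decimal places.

t_L ≈ 3.21 h

Centroid of excess rainfall: t_c = Σ P_i·t̄_i / ΣP_i = 5.7857 h (block centres at 1.5, 4.5, 7.5 h).
Hydrograph peak occurs at t = 9 h, so basin lag t_L = 9 − 5.7857 = 3.21 h.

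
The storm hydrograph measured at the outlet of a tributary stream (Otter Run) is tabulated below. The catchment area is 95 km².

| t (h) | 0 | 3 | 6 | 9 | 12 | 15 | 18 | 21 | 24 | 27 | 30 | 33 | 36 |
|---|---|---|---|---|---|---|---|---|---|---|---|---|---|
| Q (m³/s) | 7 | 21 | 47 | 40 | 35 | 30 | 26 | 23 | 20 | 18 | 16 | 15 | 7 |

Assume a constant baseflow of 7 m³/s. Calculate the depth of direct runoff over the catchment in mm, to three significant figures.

d ≈ 24.3 mm

Direct runoff: 0.0, 14.0, 40.0, 33.0, 28.0, 23.0, 19.0, 16.0, 13.0, 11.0, 9.0, 8.0, 0.0 m³/s; ΣQ_DR = 214.0 m³/s.
V = ΣQ_DR · Δt = 214.0 × 10800 s = 2.311 × 10^6 m³.
Over A = 95 km², depth = V / A = 24.3 mm.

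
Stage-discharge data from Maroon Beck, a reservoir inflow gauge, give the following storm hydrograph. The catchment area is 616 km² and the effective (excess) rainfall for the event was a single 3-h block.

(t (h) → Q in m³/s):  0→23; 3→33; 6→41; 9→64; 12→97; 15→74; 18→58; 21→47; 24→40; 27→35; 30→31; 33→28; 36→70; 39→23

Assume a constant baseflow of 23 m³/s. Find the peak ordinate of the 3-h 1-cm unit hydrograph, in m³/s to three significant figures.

Direct runoff: 0.0, 10.0, 18.0, 41.0, 74.0, 51.0, 35.0, 24.0, 17.0, 12.0, 8.0, 5.0, 47.0, 0.0 m³/s; ΣQ_DR = 342.0 m³/s, peak = 74.0 m³/s.
Runoff depth d = ΣQ_DR·Δt / A = 342.0 × 10800 / (616 km²) = 5.996 mm.
The 1-cm UH is the DRH scaled by (10 mm)/d, so U_p = 74.0 × 10/5.996 = 123 m³/s.

U_p ≈ 123 m³/s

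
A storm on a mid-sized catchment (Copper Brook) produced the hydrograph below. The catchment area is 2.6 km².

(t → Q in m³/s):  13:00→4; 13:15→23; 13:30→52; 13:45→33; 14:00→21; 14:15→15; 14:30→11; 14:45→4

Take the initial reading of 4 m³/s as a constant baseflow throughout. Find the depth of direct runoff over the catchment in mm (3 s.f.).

d ≈ 45.3 mm

Direct runoff: 0.0, 19.0, 48.0, 29.0, 17.0, 11.0, 7.0, 0.0 m³/s; ΣQ_DR = 131.0 m³/s.
V = ΣQ_DR · Δt = 131.0 × 900 s = 1.179 × 10^5 m³.
Over A = 2.6 km², depth = V / A = 45.3 mm.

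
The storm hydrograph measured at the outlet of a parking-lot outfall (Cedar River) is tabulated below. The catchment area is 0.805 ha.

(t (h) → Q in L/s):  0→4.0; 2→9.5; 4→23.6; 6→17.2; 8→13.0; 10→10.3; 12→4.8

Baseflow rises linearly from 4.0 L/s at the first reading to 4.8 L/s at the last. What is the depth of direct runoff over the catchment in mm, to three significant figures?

d ≈ 46.2 mm

Direct runoff: 0.00, 5.37, 19.33, 12.80, 8.47, 5.63, 0.00 L/s; ΣQ_DR = 51.60 L/s.
V = ΣQ_DR · Δt = 51.60 × 7200 s = 3.715 × 10^5 L.
Over A = 0.805 ha, depth = V / A = 46.2 mm.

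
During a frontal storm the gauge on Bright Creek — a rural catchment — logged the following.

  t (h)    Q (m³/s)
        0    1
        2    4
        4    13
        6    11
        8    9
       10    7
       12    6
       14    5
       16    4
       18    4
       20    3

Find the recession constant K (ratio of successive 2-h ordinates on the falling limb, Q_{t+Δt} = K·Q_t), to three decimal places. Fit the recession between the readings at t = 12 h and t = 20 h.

Using the recession-limb readings at t = 12 h and t = 20 h: Q falls from 6 to 3 m³/s over 4 intervals.
K = (Q₂/Q₁)^(1/4) = (3/6)^(1/4) = 0.841.

K ≈ 0.841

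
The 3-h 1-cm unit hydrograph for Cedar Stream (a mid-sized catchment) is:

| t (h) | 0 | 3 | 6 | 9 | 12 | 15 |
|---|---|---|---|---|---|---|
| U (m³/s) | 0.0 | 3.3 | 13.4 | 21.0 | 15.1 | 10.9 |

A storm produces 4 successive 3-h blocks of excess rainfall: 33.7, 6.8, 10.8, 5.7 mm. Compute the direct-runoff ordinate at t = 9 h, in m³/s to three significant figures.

By discrete convolution, Q_j = Σ (P_i / 10 mm) · U_{j−i}.
At t = 9 h (j=3): Q = (33.7/10)·21.0 + (6.8/10)·13.4 + (10.8/10)·3.3 + (5.7/10)·0.0 = 83.4 m³/s.

Q ≈ 83.4 m³/s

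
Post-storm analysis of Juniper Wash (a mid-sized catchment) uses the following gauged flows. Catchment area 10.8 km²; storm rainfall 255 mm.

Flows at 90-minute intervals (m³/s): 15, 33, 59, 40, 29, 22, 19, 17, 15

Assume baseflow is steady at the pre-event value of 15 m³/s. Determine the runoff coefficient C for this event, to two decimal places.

ΣQ_DR = 114.0 m³/s; V = ΣQ_DR·Δt = 6.156 × 10^5 m³.
Runoff depth d = V / A = 57.00 mm.
C = d / P = 57.00 / 255 = 0.22.

C ≈ 0.22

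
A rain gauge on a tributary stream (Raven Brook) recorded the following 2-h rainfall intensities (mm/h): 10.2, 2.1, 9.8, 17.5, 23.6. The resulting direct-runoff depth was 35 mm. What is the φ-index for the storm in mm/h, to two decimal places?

Only the 2 blocks with intensity above φ contribute runoff: 17.5, 23.6 mm/h.
Σ(I−φ)·Δt = d  ⇒  (17.5+23.6 − 2φ)·2 = 35
φ = (41.10 − 35/2) / 2 = 11.80 mm/h.

φ ≈ 11.80 mm/h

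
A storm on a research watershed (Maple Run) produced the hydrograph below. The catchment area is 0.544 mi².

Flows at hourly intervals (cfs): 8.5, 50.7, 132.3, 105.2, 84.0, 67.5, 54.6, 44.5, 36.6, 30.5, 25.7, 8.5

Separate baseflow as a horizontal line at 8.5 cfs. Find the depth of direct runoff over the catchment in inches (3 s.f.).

Direct runoff: 0.0, 42.2, 123.8, 96.7, 75.5, 59.0, 46.1, 36.0, 28.1, 22.0, 17.2, 0.0 cfs; ΣQ_DR = 546.6 cfs.
V = ΣQ_DR · Δt = 546.6 × 3600 s = 1.968 × 10^6 ft³.
Over A = 0.544 mi², depth = V / A = 1.56 in.

d ≈ 1.56 in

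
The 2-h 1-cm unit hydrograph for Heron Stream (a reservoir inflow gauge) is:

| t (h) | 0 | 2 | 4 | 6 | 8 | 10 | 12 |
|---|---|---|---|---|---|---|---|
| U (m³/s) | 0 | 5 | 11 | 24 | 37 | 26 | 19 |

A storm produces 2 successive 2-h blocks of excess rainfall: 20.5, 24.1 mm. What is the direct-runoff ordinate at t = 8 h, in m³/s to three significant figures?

By discrete convolution, Q_j = Σ (P_i / 10 mm) · U_{j−i}.
At t = 8 h (j=4): Q = (20.5/10)·37 + (24.1/10)·24 = 134 m³/s.

Q ≈ 134 m³/s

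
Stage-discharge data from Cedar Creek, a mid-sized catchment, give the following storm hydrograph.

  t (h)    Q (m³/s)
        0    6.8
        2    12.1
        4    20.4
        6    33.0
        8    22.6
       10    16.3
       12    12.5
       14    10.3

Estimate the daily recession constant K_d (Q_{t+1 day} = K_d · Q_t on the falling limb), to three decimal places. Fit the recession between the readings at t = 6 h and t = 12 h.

Between t = 6 h and t = 12 h the flow falls from 33.0 to 12.5 m³/s over 3×2 h = 6 h.
Per-interval ratio K = (12.5/33.0)^(1/3) = 0.7235; K_d = K^(24/2) = 0.021.

K_d ≈ 0.021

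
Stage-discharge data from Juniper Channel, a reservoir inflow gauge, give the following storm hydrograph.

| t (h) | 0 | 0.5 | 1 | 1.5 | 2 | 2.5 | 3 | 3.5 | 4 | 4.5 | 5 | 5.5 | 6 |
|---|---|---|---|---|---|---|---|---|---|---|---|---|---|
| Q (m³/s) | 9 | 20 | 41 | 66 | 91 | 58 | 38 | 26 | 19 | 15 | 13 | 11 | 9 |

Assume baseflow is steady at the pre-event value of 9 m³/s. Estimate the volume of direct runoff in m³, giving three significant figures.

V ≈ 5.38 × 10^5 m³

Direct-runoff ordinates (Q − Q_b): 0.0, 11.0, 32.0, 57.0, 82.0, 49.0, 29.0, 17.0, 10.0, 6.0, 4.0, 2.0, 0.0 m³/s.
ΣQ_DR = 299.0 m³/s.
With Δt = 0.5 h = 1800 s, V = ΣQ_DR · Δt = 299.0 × 1800 = 5.38 × 10^5 m³.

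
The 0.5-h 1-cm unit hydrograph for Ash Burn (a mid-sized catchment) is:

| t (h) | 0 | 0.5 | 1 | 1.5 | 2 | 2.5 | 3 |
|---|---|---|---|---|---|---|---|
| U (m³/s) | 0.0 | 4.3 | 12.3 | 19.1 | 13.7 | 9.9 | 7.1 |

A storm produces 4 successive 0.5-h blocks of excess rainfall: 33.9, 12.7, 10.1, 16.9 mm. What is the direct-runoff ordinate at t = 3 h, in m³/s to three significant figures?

By discrete convolution, Q_j = Σ (P_i / 10 mm) · U_{j−i}.
At t = 3 h (j=6): Q = (33.9/10)·7.1 + (12.7/10)·9.9 + (10.1/10)·13.7 + (16.9/10)·19.1 = 82.8 m³/s.

Q ≈ 82.8 m³/s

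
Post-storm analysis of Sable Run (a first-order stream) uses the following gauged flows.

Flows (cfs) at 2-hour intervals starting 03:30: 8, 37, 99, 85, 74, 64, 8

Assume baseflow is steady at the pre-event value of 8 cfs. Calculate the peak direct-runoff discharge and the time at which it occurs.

Subtracting baseflow gives direct-runoff ordinates: 0.0, 29.0, 91.0, 77.0, 66.0, 56.0, 0.0 cfs.
The maximum is 91.0 cfs, occurring at the reading for t = 07:30.

Q_p = 91.0 cfs at t = 07:30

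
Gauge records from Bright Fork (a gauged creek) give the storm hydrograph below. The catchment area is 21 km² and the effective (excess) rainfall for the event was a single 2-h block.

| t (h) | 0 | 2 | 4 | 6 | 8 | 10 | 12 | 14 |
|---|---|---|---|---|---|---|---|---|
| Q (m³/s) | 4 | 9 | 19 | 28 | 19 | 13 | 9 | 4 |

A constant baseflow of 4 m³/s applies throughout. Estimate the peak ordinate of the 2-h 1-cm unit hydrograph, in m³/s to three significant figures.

Direct runoff: 0.0, 5.0, 15.0, 24.0, 15.0, 9.0, 5.0, 0.0 m³/s; ΣQ_DR = 73.00 m³/s, peak = 24.0 m³/s.
Runoff depth d = ΣQ_DR·Δt / A = 73.00 × 7200 / (21 km²) = 25.03 mm.
The 1-cm UH is the DRH scaled by (10 mm)/d, so U_p = 24.0 × 10/25.03 = 9.59 m³/s.

U_p ≈ 9.59 m³/s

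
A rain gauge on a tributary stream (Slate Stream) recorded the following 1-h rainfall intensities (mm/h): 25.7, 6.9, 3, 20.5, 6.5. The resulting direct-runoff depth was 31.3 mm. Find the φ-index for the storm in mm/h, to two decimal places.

φ ≈ 7.45 mm/h

Only the 2 blocks with intensity above φ contribute runoff: 25.7, 20.5 mm/h.
Σ(I−φ)·Δt = d  ⇒  (25.7+20.5 − 2φ)·1 = 31.3
φ = (46.20 − 31.3/1) / 2 = 7.45 mm/h.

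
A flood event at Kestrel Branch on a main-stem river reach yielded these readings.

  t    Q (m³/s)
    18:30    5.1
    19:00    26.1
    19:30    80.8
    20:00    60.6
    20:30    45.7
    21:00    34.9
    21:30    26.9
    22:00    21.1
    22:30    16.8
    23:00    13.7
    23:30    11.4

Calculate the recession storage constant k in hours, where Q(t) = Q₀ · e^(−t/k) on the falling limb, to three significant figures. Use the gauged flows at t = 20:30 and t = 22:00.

On the falling limb, Q drops from 45.7 to 21.1 m³/s between t = 20:30 and t = 22:00 (Δt = 1.5 h).
k = −Δt / ln(Q₂/Q₁) = −1.5 / ln(21.1/45.7) = 1.94 h.

k ≈ 1.94 h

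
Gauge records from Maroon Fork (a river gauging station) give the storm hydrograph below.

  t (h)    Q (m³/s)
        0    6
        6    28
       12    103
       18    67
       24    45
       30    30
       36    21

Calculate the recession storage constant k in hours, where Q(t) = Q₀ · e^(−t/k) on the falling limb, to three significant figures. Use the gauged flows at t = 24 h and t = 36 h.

On the falling limb, Q drops from 45 to 21 m³/s between t = 24 h and t = 36 h (Δt = 12 h).
k = −Δt / ln(Q₂/Q₁) = −12 / ln(21/45) = 15.7 h.

k ≈ 15.7 h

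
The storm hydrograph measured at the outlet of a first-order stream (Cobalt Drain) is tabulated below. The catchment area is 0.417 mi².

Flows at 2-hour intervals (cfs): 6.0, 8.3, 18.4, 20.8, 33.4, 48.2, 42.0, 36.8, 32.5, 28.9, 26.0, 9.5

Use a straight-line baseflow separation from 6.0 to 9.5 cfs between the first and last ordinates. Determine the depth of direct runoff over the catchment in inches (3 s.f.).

d ≈ 1.62 in

Direct runoff: 0.00, 1.98, 11.76, 13.85, 26.13, 40.61, 34.09, 28.57, 23.95, 20.04, 16.82, 0.00 cfs; ΣQ_DR = 217.8 cfs.
V = ΣQ_DR · Δt = 217.8 × 7200 s = 1.568 × 10^6 ft³.
Over A = 0.417 mi², depth = V / A = 1.62 in.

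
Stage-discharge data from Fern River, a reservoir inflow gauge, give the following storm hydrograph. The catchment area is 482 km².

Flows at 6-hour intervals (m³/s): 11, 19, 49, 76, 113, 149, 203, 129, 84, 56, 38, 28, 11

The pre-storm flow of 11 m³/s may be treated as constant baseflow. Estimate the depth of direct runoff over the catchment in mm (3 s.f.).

Direct runoff: 0.0, 8.0, 38.0, 65.0, 102.0, 138.0, 192.0, 118.0, 73.0, 45.0, 27.0, 17.0, 0.0 m³/s; ΣQ_DR = 823.0 m³/s.
V = ΣQ_DR · Δt = 823.0 × 21600 s = 1.778 × 10^7 m³.
Over A = 482 km², depth = V / A = 36.9 mm.

d ≈ 36.9 mm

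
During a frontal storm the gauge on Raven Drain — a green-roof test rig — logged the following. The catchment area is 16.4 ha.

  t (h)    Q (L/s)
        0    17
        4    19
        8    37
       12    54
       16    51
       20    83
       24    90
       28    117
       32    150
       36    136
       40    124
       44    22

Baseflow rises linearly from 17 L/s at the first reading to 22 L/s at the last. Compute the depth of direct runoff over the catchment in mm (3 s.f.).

d ≈ 58.5 mm

Direct runoff: 0.00, 1.55, 19.09, 35.64, 32.18, 63.73, 70.27, 96.82, 129.36, 114.91, 102.45, 0.00 L/s; ΣQ_DR = 666.0 L/s.
V = ΣQ_DR · Δt = 666.0 × 14400 s = 9.590 × 10^6 L.
Over A = 16.4 ha, depth = V / A = 58.5 mm.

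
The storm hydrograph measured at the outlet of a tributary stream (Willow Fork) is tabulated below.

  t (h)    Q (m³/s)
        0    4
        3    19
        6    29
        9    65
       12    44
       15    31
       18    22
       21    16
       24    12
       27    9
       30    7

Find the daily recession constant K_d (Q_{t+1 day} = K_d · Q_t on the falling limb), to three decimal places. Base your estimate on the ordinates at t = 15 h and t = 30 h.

Between t = 15 h and t = 30 h the flow falls from 31 to 7 m³/s over 5×3 h = 15 h.
Per-interval ratio K = (7/31)^(1/5) = 0.7426; K_d = K^(24/3) = 0.092.

K_d ≈ 0.092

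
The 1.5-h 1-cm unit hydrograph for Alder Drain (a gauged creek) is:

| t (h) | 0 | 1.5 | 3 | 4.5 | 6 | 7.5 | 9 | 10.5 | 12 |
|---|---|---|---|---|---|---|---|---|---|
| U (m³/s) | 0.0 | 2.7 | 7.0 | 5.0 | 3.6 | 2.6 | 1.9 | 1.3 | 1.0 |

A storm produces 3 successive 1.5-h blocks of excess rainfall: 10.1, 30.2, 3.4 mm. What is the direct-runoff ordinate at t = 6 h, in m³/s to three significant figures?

Q ≈ 21.1 m³/s

By discrete convolution, Q_j = Σ (P_i / 10 mm) · U_{j−i}.
At t = 6 h (j=4): Q = (10.1/10)·3.6 + (30.2/10)·5.0 + (3.4/10)·7.0 = 21.1 m³/s.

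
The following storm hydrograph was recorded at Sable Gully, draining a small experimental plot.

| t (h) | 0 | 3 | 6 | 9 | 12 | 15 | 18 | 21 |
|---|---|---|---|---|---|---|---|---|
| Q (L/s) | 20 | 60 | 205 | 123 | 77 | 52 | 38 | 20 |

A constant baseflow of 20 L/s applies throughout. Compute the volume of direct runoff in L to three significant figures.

Direct-runoff ordinates (Q − Q_b): 0.0, 40.0, 185.0, 103.0, 57.0, 32.0, 18.0, 0.0 L/s.
ΣQ_DR = 435.0 L/s.
With Δt = 3 h = 10800 s, V = ΣQ_DR · Δt = 435.0 × 10800 = 4.70 × 10^6 L.

V ≈ 4.70 × 10^6 L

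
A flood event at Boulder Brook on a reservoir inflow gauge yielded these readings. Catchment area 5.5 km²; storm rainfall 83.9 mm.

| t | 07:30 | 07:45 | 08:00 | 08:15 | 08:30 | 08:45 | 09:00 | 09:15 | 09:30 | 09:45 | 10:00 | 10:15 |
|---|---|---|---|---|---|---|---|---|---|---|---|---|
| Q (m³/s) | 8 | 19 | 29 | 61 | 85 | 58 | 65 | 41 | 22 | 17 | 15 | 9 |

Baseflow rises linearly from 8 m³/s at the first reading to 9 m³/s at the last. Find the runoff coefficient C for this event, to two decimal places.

ΣQ_DR = 327.0 m³/s; V = ΣQ_DR·Δt = 2.943 × 10^5 m³.
Runoff depth d = V / A = 53.51 mm.
C = d / P = 53.51 / 83.9 = 0.64.

C ≈ 0.64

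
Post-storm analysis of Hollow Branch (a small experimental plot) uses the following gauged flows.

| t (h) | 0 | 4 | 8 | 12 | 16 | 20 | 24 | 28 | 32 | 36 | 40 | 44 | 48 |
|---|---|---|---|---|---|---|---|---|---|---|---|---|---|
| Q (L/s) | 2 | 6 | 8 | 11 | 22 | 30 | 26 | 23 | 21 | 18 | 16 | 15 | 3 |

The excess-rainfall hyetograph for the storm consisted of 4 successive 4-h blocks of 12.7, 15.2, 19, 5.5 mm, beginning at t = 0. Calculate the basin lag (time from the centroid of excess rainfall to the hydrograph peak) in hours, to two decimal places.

Centroid of excess rainfall: t_c = Σ P_i·t̄_i / ΣP_i = 7.3206 h (block centres at 2, 6, 10, 14 h).
Hydrograph peak occurs at t = 20 h, so basin lag t_L = 20 − 7.3206 = 12.68 h.

t_L ≈ 12.68 h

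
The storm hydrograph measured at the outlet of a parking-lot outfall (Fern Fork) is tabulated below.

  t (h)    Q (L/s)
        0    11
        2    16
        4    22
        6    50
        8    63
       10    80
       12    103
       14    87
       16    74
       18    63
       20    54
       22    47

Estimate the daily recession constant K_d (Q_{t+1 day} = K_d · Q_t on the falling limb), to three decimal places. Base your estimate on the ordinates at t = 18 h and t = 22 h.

Between t = 18 h and t = 22 h the flow falls from 63 to 47 L/s over 2×2 h = 4 h.
Per-interval ratio K = (47/63)^(1/2) = 0.8637; K_d = K^(24/2) = 0.172.

K_d ≈ 0.172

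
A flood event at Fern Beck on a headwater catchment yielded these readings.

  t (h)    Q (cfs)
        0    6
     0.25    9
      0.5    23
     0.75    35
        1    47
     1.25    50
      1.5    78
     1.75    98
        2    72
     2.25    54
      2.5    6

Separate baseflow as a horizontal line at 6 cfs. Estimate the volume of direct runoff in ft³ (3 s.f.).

Direct-runoff ordinates (Q − Q_b): 0.0, 3.0, 17.0, 29.0, 41.0, 44.0, 72.0, 92.0, 66.0, 48.0, 0.0 cfs.
ΣQ_DR = 412.0 cfs.
With Δt = 0.25 h = 900 s, V = ΣQ_DR · Δt = 412.0 × 900 = 3.71 × 10^5 ft³.

V ≈ 3.71 × 10^5 ft³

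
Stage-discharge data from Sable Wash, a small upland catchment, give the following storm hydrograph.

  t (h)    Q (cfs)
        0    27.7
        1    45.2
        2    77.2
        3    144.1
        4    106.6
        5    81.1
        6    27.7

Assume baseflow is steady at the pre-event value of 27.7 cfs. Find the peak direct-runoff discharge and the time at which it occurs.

Q_p = 116.4 cfs at t = 3 h

Subtracting baseflow gives direct-runoff ordinates: 0.0, 17.5, 49.5, 116.4, 78.9, 53.4, 0.0 cfs.
The maximum is 116.4 cfs, occurring at the reading for t = 3 h.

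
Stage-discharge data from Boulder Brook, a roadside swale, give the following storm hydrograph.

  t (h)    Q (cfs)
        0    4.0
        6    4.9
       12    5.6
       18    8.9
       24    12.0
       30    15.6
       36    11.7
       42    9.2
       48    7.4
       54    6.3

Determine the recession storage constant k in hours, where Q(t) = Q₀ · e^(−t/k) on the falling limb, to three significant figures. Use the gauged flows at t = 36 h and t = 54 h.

On the falling limb, Q drops from 11.7 to 6.3 cfs between t = 36 h and t = 54 h (Δt = 18 h).
k = −Δt / ln(Q₂/Q₁) = −18 / ln(6.3/11.7) = 29.1 h.

k ≈ 29.1 h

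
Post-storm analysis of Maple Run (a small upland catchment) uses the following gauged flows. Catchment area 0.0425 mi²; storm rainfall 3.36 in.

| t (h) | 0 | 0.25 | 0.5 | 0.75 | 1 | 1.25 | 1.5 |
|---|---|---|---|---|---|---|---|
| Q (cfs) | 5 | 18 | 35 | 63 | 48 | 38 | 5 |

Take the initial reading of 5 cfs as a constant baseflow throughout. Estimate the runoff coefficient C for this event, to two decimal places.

C ≈ 0.48

ΣQ_DR = 177.0 cfs; V = ΣQ_DR·Δt = 1.593 × 10^5 ft³.
Runoff depth d = V / A = 1.613 in.
C = d / P = 1.613 / 3.36 = 0.48.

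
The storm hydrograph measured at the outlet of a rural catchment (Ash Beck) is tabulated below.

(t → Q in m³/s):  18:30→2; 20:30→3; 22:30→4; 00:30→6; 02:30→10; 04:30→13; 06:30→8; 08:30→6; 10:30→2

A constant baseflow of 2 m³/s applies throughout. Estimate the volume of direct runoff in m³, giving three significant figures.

V ≈ 2.59 × 10^5 m³

Direct-runoff ordinates (Q − Q_b): 0.0, 1.0, 2.0, 4.0, 8.0, 11.0, 6.0, 4.0, 0.0 m³/s.
ΣQ_DR = 36.00 m³/s.
With Δt = 2 h = 7200 s, V = ΣQ_DR · Δt = 36.00 × 7200 = 2.59 × 10^5 m³.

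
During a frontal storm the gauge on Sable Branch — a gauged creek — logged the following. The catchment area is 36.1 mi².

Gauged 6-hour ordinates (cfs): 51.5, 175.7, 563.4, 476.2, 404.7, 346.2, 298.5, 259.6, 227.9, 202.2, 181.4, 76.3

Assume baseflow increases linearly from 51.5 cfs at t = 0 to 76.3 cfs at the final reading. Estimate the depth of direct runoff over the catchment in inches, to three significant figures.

d ≈ 0.643 in

Direct runoff: 0.00, 121.95, 507.39, 417.94, 344.18, 283.43, 233.47, 192.32, 158.36, 130.41, 107.35, 0.00 cfs; ΣQ_DR = 2497 cfs.
V = ΣQ_DR · Δt = 2497 × 21600 s = 5.393 × 10^7 ft³.
Over A = 36.1 mi², depth = V / A = 0.643 in.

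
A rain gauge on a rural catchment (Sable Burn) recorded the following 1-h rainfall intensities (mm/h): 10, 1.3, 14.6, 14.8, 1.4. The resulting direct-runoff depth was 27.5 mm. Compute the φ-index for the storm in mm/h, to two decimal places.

Only the 3 blocks with intensity above φ contribute runoff: 10, 14.6, 14.8 mm/h.
Σ(I−φ)·Δt = d  ⇒  (10+14.6+14.8 − 3φ)·1 = 27.5
φ = (39.40 − 27.5/1) / 3 = 3.97 mm/h.

φ ≈ 3.97 mm/h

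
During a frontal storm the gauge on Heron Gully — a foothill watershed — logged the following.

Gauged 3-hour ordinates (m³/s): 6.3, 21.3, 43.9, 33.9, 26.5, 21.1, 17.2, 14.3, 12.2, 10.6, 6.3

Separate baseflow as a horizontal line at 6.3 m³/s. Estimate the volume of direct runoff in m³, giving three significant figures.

V ≈ 1.56 × 10^6 m³

Direct-runoff ordinates (Q − Q_b): 0.0, 15.0, 37.6, 27.6, 20.2, 14.8, 10.9, 8.0, 5.9, 4.3, 0.0 m³/s.
ΣQ_DR = 144.3 m³/s.
With Δt = 3 h = 10800 s, V = ΣQ_DR · Δt = 144.3 × 10800 = 1.56 × 10^6 m³.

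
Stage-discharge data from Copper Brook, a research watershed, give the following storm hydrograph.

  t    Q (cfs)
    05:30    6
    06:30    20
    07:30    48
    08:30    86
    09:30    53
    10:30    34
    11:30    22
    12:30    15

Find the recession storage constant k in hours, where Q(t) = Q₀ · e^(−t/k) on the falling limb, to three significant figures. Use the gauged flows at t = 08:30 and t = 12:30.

k ≈ 2.29 h

On the falling limb, Q drops from 86 to 15 cfs between t = 08:30 and t = 12:30 (Δt = 4 h).
k = −Δt / ln(Q₂/Q₁) = −4 / ln(15/86) = 2.29 h.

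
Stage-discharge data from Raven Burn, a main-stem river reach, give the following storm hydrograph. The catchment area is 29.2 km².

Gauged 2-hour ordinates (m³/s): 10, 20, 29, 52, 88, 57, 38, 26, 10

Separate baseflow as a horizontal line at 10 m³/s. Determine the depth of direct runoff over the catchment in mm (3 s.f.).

Direct runoff: 0.0, 10.0, 19.0, 42.0, 78.0, 47.0, 28.0, 16.0, 0.0 m³/s; ΣQ_DR = 240.0 m³/s.
V = ΣQ_DR · Δt = 240.0 × 7200 s = 1.728 × 10^6 m³.
Over A = 29.2 km², depth = V / A = 59.2 mm.

d ≈ 59.2 mm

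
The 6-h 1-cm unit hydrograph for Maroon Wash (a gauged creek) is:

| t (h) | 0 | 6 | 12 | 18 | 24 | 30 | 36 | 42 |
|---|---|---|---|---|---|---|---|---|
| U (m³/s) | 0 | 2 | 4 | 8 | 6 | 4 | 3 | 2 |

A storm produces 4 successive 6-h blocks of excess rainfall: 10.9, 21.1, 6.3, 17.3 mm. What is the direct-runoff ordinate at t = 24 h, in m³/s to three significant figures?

By discrete convolution, Q_j = Σ (P_i / 10 mm) · U_{j−i}.
At t = 24 h (j=4): Q = (10.9/10)·6 + (21.1/10)·8 + (6.3/10)·4 + (17.3/10)·2 = 29.4 m³/s.

Q ≈ 29.4 m³/s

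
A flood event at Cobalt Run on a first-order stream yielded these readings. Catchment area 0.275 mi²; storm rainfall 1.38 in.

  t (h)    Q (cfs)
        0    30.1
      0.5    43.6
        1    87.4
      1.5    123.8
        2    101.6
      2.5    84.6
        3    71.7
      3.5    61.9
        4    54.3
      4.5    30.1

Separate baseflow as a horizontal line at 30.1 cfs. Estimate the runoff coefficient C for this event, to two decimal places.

C ≈ 0.79

ΣQ_DR = 388.1 cfs; V = ΣQ_DR·Δt = 6.986 × 10^5 ft³.
Runoff depth d = V / A = 1.093 in.
C = d / P = 1.093 / 1.38 = 0.79.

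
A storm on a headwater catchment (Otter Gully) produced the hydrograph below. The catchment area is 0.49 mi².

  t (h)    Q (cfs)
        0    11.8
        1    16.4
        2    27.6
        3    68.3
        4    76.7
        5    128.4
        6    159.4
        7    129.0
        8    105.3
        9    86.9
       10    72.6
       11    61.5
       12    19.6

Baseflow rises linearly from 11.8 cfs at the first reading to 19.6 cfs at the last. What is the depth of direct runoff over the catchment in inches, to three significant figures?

Direct runoff: 0.00, 3.95, 14.50, 54.55, 62.30, 113.35, 143.70, 112.65, 88.30, 69.25, 54.30, 42.55, 0.00 cfs; ΣQ_DR = 759.4 cfs.
V = ΣQ_DR · Δt = 759.4 × 3600 s = 2.734 × 10^6 ft³.
Over A = 0.49 mi², depth = V / A = 2.40 in.

d ≈ 2.40 in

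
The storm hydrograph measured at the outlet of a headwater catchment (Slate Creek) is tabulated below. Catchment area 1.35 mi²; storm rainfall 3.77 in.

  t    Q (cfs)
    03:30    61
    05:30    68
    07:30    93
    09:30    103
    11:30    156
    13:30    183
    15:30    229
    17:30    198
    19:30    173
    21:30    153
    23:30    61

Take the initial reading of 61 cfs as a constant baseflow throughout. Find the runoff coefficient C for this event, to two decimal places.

C ≈ 0.49

ΣQ_DR = 807.0 cfs; V = ΣQ_DR·Δt = 5.810 × 10^6 ft³.
Runoff depth d = V / A = 1.853 in.
C = d / P = 1.853 / 3.77 = 0.49.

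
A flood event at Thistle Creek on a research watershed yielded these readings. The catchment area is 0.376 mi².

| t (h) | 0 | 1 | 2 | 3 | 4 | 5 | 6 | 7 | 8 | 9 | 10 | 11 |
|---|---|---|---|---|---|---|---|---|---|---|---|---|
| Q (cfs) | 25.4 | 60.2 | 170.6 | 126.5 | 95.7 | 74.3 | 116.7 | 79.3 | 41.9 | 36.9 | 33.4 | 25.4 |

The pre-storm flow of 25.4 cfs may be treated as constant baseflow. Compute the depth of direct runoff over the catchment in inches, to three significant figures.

d ≈ 2.40 in

Direct runoff: 0.0, 34.8, 145.2, 101.1, 70.3, 48.9, 91.3, 53.9, 16.5, 11.5, 8.0, 0.0 cfs; ΣQ_DR = 581.5 cfs.
V = ΣQ_DR · Δt = 581.5 × 3600 s = 2.093 × 10^6 ft³.
Over A = 0.376 mi², depth = V / A = 2.40 in.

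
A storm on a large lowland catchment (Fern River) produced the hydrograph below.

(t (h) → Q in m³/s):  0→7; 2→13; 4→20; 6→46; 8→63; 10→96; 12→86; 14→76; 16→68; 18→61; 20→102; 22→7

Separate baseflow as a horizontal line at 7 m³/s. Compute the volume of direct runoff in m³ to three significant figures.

Direct-runoff ordinates (Q − Q_b): 0.0, 6.0, 13.0, 39.0, 56.0, 89.0, 79.0, 69.0, 61.0, 54.0, 95.0, 0.0 m³/s.
ΣQ_DR = 561.0 m³/s.
With Δt = 2 h = 7200 s, V = ΣQ_DR · Δt = 561.0 × 7200 = 4.04 × 10^6 m³.

V ≈ 4.04 × 10^6 m³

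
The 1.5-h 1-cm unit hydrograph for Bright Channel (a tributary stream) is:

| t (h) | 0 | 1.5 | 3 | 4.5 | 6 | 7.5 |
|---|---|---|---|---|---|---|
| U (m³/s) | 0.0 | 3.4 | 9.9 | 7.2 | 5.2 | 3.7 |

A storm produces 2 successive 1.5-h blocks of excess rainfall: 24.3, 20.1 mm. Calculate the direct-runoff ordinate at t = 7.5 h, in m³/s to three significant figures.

By discrete convolution, Q_j = Σ (P_i / 10 mm) · U_{j−i}.
At t = 7.5 h (j=5): Q = (24.3/10)·3.7 + (20.1/10)·5.2 = 19.4 m³/s.

Q ≈ 19.4 m³/s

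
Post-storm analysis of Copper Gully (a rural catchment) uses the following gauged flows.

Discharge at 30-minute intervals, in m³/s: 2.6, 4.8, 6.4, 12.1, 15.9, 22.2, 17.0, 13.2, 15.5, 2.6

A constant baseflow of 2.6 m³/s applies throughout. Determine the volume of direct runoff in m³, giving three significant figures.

Direct-runoff ordinates (Q − Q_b): 0.0, 2.2, 3.8, 9.5, 13.3, 19.6, 14.4, 10.6, 12.9, 0.0 m³/s.
ΣQ_DR = 86.30 m³/s.
With Δt = 0.5 h = 1800 s, V = ΣQ_DR · Δt = 86.30 × 1800 = 1.55 × 10^5 m³.

V ≈ 1.55 × 10^5 m³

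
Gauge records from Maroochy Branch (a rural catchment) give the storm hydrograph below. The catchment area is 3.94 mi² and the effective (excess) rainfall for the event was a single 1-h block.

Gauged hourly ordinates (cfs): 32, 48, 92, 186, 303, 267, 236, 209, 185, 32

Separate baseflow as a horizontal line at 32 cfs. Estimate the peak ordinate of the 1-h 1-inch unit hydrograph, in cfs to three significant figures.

U_p ≈ 543 cfs

Direct runoff: 0.0, 16.0, 60.0, 154.0, 271.0, 235.0, 204.0, 177.0, 153.0, 0.0 cfs; ΣQ_DR = 1270 cfs, peak = 271.0 cfs.
Runoff depth d = ΣQ_DR·Δt / A = 1270 × 3600 / (3.94 mi²) = 0.4995 in.
The 1-inch UH is the DRH scaled by (1 in)/d, so U_p = 271.0 × 1/0.4995 = 543 cfs.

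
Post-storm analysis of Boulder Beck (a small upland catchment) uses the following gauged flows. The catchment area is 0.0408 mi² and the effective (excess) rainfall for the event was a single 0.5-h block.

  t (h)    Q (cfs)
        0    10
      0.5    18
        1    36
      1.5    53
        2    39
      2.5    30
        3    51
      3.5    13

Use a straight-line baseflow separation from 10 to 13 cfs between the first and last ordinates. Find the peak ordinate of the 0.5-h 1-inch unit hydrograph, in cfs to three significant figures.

U_p ≈ 13.9 cfs

Direct runoff: 0.00, 7.57, 25.14, 41.71, 27.29, 17.86, 38.43, 0.00 cfs; ΣQ_DR = 158.0 cfs, peak = 41.71 cfs.
Runoff depth d = ΣQ_DR·Δt / A = 158.0 × 1800 / (0.0408 mi²) = 3.000 in.
The 1-inch UH is the DRH scaled by (1 in)/d, so U_p = 41.71 × 1/3.000 = 13.9 cfs.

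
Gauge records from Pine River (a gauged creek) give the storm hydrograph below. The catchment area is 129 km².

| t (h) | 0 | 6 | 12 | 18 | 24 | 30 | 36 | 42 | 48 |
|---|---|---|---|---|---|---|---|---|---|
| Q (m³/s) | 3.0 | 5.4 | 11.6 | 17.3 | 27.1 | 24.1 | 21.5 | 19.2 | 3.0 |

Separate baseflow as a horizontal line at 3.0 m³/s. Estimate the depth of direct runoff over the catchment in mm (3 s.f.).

Direct runoff: 0.0, 2.4, 8.6, 14.3, 24.1, 21.1, 18.5, 16.2, 0.0 m³/s; ΣQ_DR = 105.2 m³/s.
V = ΣQ_DR · Δt = 105.2 × 21600 s = 2.272 × 10^6 m³.
Over A = 129 km², depth = V / A = 17.6 mm.

d ≈ 17.6 mm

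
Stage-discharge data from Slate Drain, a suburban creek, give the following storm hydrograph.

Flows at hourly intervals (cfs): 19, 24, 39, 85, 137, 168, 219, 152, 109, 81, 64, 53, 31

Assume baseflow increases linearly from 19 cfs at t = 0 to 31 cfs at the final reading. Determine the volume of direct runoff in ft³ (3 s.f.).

Direct-runoff ordinates (Q − Q_b): 0.00, 4.00, 18.00, 63.00, 114.00, 144.00, 194.00, 126.00, 82.00, 53.00, 35.00, 23.00, 0.00 cfs.
ΣQ_DR = 856.0 cfs.
With Δt = 1 h = 3600 s, V = ΣQ_DR · Δt = 856.0 × 3600 = 3.08 × 10^6 ft³.

V ≈ 3.08 × 10^6 ft³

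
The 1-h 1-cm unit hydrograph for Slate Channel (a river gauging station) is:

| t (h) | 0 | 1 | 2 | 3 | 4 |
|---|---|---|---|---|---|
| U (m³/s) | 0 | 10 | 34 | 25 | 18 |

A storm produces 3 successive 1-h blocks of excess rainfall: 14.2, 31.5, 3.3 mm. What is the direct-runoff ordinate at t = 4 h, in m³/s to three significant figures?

By discrete convolution, Q_j = Σ (P_i / 10 mm) · U_{j−i}.
At t = 4 h (j=4): Q = (14.2/10)·18 + (31.5/10)·25 + (3.3/10)·34 = 116 m³/s.

Q ≈ 116 m³/s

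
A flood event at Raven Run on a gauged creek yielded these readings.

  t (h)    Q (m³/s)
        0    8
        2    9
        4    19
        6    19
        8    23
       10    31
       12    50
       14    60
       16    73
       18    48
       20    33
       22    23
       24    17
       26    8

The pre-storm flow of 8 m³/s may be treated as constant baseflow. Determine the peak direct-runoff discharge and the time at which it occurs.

Subtracting baseflow gives direct-runoff ordinates: 0.0, 1.0, 11.0, 11.0, 15.0, 23.0, 42.0, 52.0, 65.0, 40.0, 25.0, 15.0, 9.0, 0.0 m³/s.
The maximum is 65.0 m³/s, occurring at the reading for t = 16 h.

Q_p = 65.0 m³/s at t = 16 h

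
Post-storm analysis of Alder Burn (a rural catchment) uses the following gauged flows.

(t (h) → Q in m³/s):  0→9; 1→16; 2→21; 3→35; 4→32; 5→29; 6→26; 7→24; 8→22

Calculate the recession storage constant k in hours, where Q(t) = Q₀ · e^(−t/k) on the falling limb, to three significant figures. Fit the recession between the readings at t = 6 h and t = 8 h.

On the falling limb, Q drops from 26 to 22 m³/s between t = 6 h and t = 8 h (Δt = 2 h).
k = −Δt / ln(Q₂/Q₁) = −2 / ln(22/26) = 12.0 h.

k ≈ 12.0 h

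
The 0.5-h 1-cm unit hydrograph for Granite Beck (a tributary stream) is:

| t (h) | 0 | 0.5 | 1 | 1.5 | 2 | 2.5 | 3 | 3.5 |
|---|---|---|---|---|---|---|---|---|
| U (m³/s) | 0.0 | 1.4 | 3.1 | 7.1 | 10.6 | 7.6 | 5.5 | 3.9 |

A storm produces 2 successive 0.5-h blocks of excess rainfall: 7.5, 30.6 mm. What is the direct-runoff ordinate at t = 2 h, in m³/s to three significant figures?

By discrete convolution, Q_j = Σ (P_i / 10 mm) · U_{j−i}.
At t = 2 h (j=4): Q = (7.5/10)·10.6 + (30.6/10)·7.1 = 29.7 m³/s.

Q ≈ 29.7 m³/s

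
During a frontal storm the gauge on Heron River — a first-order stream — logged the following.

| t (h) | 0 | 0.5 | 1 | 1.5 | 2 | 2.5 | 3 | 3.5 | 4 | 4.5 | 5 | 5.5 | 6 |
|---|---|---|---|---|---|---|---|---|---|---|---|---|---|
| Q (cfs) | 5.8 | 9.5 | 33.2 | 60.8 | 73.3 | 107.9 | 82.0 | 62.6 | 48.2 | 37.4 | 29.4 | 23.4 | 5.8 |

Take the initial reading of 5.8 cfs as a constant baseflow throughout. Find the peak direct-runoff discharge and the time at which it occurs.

Subtracting baseflow gives direct-runoff ordinates: 0.0, 3.7, 27.4, 55.0, 67.5, 102.1, 76.2, 56.8, 42.4, 31.6, 23.6, 17.6, 0.0 cfs.
The maximum is 102.1 cfs, occurring at the reading for t = 2.5 h.

Q_p = 102.1 cfs at t = 2.5 h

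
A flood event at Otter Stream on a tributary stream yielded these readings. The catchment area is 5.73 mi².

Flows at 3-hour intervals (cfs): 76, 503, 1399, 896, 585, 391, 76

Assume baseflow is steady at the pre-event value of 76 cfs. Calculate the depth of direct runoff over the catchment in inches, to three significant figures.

d ≈ 2.75 in

Direct runoff: 0.0, 427.0, 1323.0, 820.0, 509.0, 315.0, 0.0 cfs; ΣQ_DR = 3394 cfs.
V = ΣQ_DR · Δt = 3394 × 10800 s = 3.666 × 10^7 ft³.
Over A = 5.73 mi², depth = V / A = 2.75 in.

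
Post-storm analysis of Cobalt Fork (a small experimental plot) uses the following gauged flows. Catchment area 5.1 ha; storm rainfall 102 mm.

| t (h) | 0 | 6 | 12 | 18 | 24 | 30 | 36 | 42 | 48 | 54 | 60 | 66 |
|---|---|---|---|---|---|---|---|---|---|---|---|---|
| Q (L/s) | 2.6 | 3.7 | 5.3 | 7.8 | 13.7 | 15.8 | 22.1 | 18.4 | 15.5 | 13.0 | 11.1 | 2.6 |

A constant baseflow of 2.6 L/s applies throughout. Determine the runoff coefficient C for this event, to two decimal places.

ΣQ_DR = 100.4 L/s; V = ΣQ_DR·Δt = 2.169 × 10^6 L.
Runoff depth d = V / A = 42.52 mm.
C = d / P = 42.52 / 102 = 0.42.

C ≈ 0.42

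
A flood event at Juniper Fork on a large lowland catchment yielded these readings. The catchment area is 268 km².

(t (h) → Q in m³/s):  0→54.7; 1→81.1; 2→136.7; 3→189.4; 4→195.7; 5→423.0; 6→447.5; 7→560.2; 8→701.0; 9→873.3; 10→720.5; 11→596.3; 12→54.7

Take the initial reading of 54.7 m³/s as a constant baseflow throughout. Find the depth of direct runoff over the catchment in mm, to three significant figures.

d ≈ 58.1 mm

Direct runoff: 0.0, 26.4, 82.0, 134.7, 141.0, 368.3, 392.8, 505.5, 646.3, 818.6, 665.8, 541.6, 0.0 m³/s; ΣQ_DR = 4323 m³/s.
V = ΣQ_DR · Δt = 4323 × 3600 s = 1.556 × 10^7 m³.
Over A = 268 km², depth = V / A = 58.1 mm.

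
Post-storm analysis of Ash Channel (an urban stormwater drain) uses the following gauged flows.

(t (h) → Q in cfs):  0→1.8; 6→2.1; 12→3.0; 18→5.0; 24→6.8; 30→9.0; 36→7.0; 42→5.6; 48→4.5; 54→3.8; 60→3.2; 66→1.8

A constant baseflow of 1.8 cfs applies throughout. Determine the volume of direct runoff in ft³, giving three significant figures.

V ≈ 6.91 × 10^5 ft³

Direct-runoff ordinates (Q − Q_b): 0.0, 0.3, 1.2, 3.2, 5.0, 7.2, 5.2, 3.8, 2.7, 2.0, 1.4, 0.0 cfs.
ΣQ_DR = 32.00 cfs.
With Δt = 6 h = 21600 s, V = ΣQ_DR · Δt = 32.00 × 21600 = 6.91 × 10^5 ft³.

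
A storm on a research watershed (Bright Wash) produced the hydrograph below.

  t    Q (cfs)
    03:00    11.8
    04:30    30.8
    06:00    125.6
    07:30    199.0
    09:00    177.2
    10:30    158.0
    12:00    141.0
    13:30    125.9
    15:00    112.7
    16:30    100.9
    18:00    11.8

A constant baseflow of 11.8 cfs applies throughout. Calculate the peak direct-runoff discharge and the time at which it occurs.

Q_p = 187.2 cfs at t = 07:30

Subtracting baseflow gives direct-runoff ordinates: 0.0, 19.0, 113.8, 187.2, 165.4, 146.2, 129.2, 114.1, 100.9, 89.1, 0.0 cfs.
The maximum is 187.2 cfs, occurring at the reading for t = 07:30.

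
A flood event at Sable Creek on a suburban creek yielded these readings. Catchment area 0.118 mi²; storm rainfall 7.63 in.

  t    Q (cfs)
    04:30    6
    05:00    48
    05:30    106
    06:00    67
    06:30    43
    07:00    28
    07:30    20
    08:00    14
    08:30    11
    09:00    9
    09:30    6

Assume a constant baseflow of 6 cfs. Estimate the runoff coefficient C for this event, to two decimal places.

ΣQ_DR = 292.0 cfs; V = ΣQ_DR·Δt = 5.256 × 10^5 ft³.
Runoff depth d = V / A = 1.917 in.
C = d / P = 1.917 / 7.63 = 0.25.

C ≈ 0.25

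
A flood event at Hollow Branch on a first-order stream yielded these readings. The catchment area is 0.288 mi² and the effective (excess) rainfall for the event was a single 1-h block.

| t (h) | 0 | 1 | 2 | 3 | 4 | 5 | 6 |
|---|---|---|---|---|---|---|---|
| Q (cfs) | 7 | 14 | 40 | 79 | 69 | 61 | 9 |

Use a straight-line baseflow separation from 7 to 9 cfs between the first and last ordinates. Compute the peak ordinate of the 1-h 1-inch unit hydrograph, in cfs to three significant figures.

Direct runoff: 0.00, 6.67, 32.33, 71.00, 60.67, 52.33, 0.00 cfs; ΣQ_DR = 223.0 cfs, peak = 71.00 cfs.
Runoff depth d = ΣQ_DR·Δt / A = 223.0 × 3600 / (0.288 mi²) = 1.200 in.
The 1-inch UH is the DRH scaled by (1 in)/d, so U_p = 71.00 × 1/1.200 = 59.2 cfs.

U_p ≈ 59.2 cfs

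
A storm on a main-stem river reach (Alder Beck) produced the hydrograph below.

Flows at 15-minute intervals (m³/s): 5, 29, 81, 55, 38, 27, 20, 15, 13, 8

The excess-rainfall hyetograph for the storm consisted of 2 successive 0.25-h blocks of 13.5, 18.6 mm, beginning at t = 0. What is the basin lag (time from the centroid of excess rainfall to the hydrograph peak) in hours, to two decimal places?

Centroid of excess rainfall: t_c = Σ P_i·t̄_i / ΣP_i = 0.2699 h (block centres at 0.125, 0.375 h).
Hydrograph peak occurs at t = 0.5 h, so basin lag t_L = 0.5 − 0.2699 = 0.23 h.

t_L ≈ 0.23 h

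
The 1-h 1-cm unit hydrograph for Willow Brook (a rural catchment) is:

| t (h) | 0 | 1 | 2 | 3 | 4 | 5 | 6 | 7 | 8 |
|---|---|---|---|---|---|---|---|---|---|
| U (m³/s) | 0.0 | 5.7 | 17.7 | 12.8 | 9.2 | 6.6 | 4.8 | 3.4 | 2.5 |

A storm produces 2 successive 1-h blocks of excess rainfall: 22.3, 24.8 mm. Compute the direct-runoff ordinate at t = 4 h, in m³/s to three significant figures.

By discrete convolution, Q_j = Σ (P_i / 10 mm) · U_{j−i}.
At t = 4 h (j=4): Q = (22.3/10)·9.2 + (24.8/10)·12.8 = 52.3 m³/s.

Q ≈ 52.3 m³/s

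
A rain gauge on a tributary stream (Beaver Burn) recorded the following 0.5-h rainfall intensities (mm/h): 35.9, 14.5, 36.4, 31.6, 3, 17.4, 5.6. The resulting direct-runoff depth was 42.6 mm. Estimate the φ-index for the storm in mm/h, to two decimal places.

φ ≈ 10.12 mm/h

Only the 5 blocks with intensity above φ contribute runoff: 35.9, 14.5, 36.4, 31.6, 17.4 mm/h.
Σ(I−φ)·Δt = d  ⇒  (35.9+14.5+36.4+31.6+17.4 − 5φ)·0.5 = 42.6
φ = (135.8 − 42.6/0.5) / 5 = 10.12 mm/h.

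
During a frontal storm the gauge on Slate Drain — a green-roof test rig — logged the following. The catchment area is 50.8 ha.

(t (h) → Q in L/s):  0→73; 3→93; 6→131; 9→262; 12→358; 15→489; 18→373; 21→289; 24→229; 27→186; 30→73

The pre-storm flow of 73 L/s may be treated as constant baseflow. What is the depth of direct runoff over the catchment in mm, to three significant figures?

d ≈ 37.3 mm

Direct runoff: 0.0, 20.0, 58.0, 189.0, 285.0, 416.0, 300.0, 216.0, 156.0, 113.0, 0.0 L/s; ΣQ_DR = 1753 L/s.
V = ΣQ_DR · Δt = 1753 × 10800 s = 1.893 × 10^7 L.
Over A = 50.8 ha, depth = V / A = 37.3 mm.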